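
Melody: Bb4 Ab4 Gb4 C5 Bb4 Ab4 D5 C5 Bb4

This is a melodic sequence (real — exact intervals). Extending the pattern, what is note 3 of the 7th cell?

F#5

Grouping in 3s, the 3rd note of each cell is Gb4, Ab4, Bb4.
Carrying that up a 2nd forward: C5 → D5 → E5 → F#5.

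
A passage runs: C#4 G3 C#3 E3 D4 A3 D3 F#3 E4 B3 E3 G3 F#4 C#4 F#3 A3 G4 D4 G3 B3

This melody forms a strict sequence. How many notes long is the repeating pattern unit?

There are 20 notes; a 4-note unit gives 5 cells:
C#4 G3 C#3 E3 | D4 A3 D3 F#3 | E4 B3 E3 G3 | F#4 C#4 F#3 A3 | G4 D4 G3 B3
Every group is a transposition up a 2nd of the one before; no shorter unit works.

4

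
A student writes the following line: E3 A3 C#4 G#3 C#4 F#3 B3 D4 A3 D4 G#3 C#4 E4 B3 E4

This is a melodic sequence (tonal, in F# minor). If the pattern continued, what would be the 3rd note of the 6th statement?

With 5-note cells, note 3 of each statement runs C#4, D4, E4.
Carrying that up a 2nd forward: F#4 → G#4 → A4.

A4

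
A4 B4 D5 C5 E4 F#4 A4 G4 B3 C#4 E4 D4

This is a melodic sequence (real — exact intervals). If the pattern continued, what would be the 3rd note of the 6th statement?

The unit is 4 notes. Position-3 pitches of the 3 shown cells: D5, A4, E4.
Extending down a 4th: B3 → F#3 → C#3.

C#3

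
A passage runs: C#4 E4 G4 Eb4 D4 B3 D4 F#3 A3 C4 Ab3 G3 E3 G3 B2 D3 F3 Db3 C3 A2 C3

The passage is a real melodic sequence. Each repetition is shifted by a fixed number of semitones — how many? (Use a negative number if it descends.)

The 7-note cells begin on C#4, F#3, B2 — each down a 5th from the last.
Counting half-steps from C#4 to F#3: -7.

-7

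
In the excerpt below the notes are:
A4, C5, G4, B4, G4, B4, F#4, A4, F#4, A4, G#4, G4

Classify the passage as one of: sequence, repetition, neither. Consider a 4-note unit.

Note 3 of cell 3 is G#4; if this were a sequence it would be E4. No unit length gives a consistent transposition pattern.

neither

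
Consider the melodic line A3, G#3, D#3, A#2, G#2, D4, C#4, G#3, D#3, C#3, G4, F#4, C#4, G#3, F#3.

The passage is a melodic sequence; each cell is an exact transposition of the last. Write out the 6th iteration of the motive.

Taking 5-note groups, the heads are A3, D4, G4: the pattern moves up a 4th.
Continuing the starts: C5 → F5 → Bb5.
So cell 6 is Bb5 A5 E5 B4 A4.

Bb5 A5 E5 B4 A4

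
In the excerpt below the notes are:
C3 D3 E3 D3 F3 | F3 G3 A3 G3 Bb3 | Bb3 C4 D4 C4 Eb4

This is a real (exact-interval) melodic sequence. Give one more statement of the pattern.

Unit = 5 notes; the statements start on C3, F3, Bb3, moving up a 4th each time.
So cell 4 is Eb4 F4 G4 F4 Ab4.

Eb4 F4 G4 F4 Ab4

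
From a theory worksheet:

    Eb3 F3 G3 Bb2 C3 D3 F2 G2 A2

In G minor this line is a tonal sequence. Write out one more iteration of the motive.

With a 3-note motive the entries are Eb3, Bb2, F2, each down a 4th from the previous.
So cell 4 is C2 D2 Eb2.

C2 D2 Eb2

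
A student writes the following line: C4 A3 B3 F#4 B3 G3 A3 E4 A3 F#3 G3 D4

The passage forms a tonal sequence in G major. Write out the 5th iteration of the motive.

The 4-note cells begin on C4, B3, A3 — each down a 2nd from the last.
Extending down a 2nd: G3 → F#3.
From F#3 the diatonic shape gives F#3 D3 E3 B3.

F#3 D3 E3 B3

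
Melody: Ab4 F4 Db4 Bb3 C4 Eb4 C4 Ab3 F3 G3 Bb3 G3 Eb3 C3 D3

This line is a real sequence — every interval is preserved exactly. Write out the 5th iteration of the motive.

Unit = 5 notes; the statements start on Ab4, Eb4, Bb3, moving down a 4th each time.
Carrying on: F3 → C3.
From C3 the exact shape gives C3 A2 F2 D2 E2.

C3 A2 F2 D2 E2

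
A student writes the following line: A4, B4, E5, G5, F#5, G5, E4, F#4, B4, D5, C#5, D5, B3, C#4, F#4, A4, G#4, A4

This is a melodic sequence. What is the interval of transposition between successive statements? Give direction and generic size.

The 6-note cells begin on A4, E4, B3 — each down a 4th from the last.
A4 to E4 is down a 4th.

down a 4th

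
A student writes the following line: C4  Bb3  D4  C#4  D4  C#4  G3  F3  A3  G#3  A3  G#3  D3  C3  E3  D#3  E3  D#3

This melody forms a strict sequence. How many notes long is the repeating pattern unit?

6

There are 18 notes; a 6-note unit gives 3 cells:
C4 Bb3 D4 C#4 D4 C#4 | G3 F3 A3 G#3 A3 G#3 | D3 C3 E3 D#3 E3 D#3
That's a consistent down a 4th shift per cell, and no other grouping gives one.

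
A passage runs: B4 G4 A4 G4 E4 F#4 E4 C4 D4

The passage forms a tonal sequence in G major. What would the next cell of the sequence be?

C4 A3 B3

Unit = 3 notes; the statements start on B4, G4, E4, moving down a 3rd each time.
Statement 4 starts on C4 and keeps the same diatonic contour: C4 A3 B3.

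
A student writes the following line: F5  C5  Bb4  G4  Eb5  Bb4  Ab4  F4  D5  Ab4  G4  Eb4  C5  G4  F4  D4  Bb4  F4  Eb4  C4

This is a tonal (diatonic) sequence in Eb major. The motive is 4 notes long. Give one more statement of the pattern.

Ab4 Eb4 D4 Bb3

Unit = 4 notes; the statements start on F5, Eb5, D5, C5, Bb4, moving down a 2nd each time.
Statement 6 starts on Ab4 and keeps the same diatonic contour: Ab4 Eb4 D4 Bb3.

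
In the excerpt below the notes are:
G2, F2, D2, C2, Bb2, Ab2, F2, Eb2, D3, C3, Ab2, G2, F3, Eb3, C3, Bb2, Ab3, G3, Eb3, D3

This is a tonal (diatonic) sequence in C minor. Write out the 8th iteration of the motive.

The 4-note cells begin on G2, Bb2, D3, F3, Ab3 — each up a 3rd from the last.
Extending up a 3rd: C4 → Eb4 → G4.
From G4 the diatonic shape gives G4 F4 D4 C4.

G4 F4 D4 C4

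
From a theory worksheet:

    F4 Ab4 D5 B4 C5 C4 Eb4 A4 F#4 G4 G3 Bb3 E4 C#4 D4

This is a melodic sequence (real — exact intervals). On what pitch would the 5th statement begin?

With a 5-note motive the entries are F4, C4, G3, each down a 4th from the previous.
Extending the heads down a 4th: D3 → A2.

A2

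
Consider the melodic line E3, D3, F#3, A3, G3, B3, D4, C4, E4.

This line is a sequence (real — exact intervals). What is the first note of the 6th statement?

With a 3-note motive the entries are E3, A3, D4, each up a 4th from the previous.
Extending the heads up a 4th: G4 → C5 → F5.

F5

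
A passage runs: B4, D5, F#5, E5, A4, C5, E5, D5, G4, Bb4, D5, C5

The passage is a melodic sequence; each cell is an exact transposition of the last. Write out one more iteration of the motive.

F4 Ab4 C5 Bb4

Unit = 4 notes; the statements start on B4, A4, G4, moving down a 2nd each time.
So cell 4 is F4 Ab4 C5 Bb4.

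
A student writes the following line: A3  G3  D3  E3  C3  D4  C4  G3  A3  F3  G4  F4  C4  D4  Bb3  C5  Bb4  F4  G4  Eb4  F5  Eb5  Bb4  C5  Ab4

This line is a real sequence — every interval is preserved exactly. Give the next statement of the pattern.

The 5-note cells begin on A3, D4, G4, C5, F5 — each up a 4th from the last.
Statement 6 starts on Bb5 and keeps the same exact contour: Bb5 Ab5 Eb5 F5 Db5.

Bb5 Ab5 Eb5 F5 Db5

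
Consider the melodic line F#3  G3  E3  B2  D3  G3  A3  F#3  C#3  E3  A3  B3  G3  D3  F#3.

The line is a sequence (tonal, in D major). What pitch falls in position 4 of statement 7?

With 5-note cells, note 4 of each statement runs B2, C#3, D3.
Each moves up a 2nd. Continuing: E3 → F#3 → G3 → A3.

A3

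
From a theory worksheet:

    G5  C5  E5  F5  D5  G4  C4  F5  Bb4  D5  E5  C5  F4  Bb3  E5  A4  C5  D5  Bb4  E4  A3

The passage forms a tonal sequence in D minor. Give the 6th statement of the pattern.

With a 7-note motive the entries are G5, F5, E5, each down a 2nd from the previous.
Extending down a 2nd: D5 → C5 → Bb4.
So cell 6 is Bb4 E4 G4 A4 F4 Bb3 E3.

Bb4 E4 G4 A4 F4 Bb3 E3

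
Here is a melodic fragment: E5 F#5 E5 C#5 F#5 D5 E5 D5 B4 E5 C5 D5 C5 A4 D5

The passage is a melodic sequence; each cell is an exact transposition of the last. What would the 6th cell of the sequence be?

The 5-note cells begin on E5, D5, C5 — each down a 2nd from the last.
Carrying on: Bb4 → Ab4 → Gb4.
So cell 6 is Gb4 Ab4 Gb4 Eb4 Ab4.

Gb4 Ab4 Gb4 Eb4 Ab4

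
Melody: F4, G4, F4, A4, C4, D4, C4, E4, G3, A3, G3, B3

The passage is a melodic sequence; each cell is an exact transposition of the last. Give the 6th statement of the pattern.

E2 F#2 E2 G#2

Unit = 4 notes; the statements start on F4, C4, G3, moving down a 4th each time.
Carrying on: D3 → A2 → E2.
From E2 the exact shape gives E2 F#2 E2 G#2.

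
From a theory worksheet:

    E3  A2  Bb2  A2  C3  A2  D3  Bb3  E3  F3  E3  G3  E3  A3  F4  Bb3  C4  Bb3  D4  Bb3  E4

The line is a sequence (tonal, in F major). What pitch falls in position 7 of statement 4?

The unit is 7 notes. Position-7 pitches of the 3 shown cells: D3, A3, E4.
Each moves up a 5th; the next is Bb4.

Bb4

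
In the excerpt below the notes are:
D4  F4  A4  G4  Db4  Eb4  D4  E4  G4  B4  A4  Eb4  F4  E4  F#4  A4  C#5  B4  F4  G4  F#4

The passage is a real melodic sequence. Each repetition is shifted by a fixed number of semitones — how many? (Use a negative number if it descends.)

The 7-note cells begin on D4, E4, F#4 — each up a 2nd from the last.
Counting half-steps from D4 to E4: 2.

2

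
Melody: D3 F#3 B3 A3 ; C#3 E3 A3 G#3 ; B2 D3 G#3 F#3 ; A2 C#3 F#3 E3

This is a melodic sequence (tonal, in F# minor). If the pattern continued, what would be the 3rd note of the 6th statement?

Grouping in 4s, the 3rd note of each cell is B3, A3, G#3, F#3.
Carrying that down a 2nd forward: E3 → D3.

D3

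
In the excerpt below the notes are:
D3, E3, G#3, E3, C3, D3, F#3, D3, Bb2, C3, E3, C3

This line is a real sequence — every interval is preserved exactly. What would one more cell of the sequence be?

Ab2 Bb2 D3 Bb2

The 4-note cells begin on D3, C3, Bb2 — each down a 2nd from the last.
Statement 4 starts on Ab2 and keeps the same exact contour: Ab2 Bb2 D3 Bb2.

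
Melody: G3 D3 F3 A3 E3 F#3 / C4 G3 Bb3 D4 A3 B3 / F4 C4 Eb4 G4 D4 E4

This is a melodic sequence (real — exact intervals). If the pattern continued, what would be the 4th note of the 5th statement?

Grouping in 6s, the 4th note of each cell is A3, D4, G4.
Each moves up a 4th. Continuing: C5 → F5.

F5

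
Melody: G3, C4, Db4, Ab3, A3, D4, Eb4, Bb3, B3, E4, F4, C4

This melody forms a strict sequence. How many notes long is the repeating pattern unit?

12 notes total. Splitting into 3 groups of 4:
G3 C4 Db4 Ab3 | A3 D4 Eb4 Bb3 | B3 E4 F4 C4
That's a consistent up a 2nd shift per cell, and no other grouping gives one.

4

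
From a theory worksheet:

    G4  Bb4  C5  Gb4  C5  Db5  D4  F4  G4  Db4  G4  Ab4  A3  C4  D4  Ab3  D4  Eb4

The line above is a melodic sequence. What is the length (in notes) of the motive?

Try groups of 6 (3 cells in 18 notes):
G4 Bb4 C5 Gb4 C5 Db5 | D4 F4 G4 Db4 G4 Ab4 | A3 C4 D4 Ab3 D4 Eb4
Each cell is the previous one down a 4th — so the unit is 6 notes.

6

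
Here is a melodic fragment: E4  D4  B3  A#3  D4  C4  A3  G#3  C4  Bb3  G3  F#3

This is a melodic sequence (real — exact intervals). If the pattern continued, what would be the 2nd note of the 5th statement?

Gb3

The unit is 4 notes. Position-2 pitches of the 3 shown cells: D4, C4, Bb3.
Extending down a 2nd: Ab3 → Gb3.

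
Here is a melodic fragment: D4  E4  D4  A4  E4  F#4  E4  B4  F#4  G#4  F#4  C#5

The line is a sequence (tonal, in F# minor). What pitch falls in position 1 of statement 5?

The unit is 4 notes. Position-1 pitches of the 3 shown cells: D4, E4, F#4.
Each moves up a 2nd. Continuing: G#4 → A4.

A4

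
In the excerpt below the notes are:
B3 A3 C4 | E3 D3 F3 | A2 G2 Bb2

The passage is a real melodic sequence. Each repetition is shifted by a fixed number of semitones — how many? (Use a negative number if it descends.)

Unit = 3 notes; the statements start on B3, E3, A2, moving down a 5th each time.
Counting half-steps from B3 to E3: -7.

-7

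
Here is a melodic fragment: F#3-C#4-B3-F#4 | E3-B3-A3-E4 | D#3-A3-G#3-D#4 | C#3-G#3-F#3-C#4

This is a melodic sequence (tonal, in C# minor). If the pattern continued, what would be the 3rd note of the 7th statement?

With 4-note cells, note 3 of each statement runs B3, A3, G#3, F#3.
Each moves down a 2nd. Continuing: E3 → D#3 → C#3.

C#3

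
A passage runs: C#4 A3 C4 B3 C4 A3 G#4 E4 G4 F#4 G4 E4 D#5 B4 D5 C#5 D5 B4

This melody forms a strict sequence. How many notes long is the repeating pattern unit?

6

18 notes total. Splitting into 3 groups of 6:
C#4 A3 C4 B3 C4 A3 | G#4 E4 G4 F#4 G4 E4 | D#5 B4 D5 C#5 D5 B4
Every group is a transposition up a 5th of the one before; no shorter unit works.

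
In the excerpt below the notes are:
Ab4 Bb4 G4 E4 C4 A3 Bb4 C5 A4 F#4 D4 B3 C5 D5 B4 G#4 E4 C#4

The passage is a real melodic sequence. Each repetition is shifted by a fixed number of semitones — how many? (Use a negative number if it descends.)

2

Unit = 6 notes; the statements start on Ab4, Bb4, C5, moving up a 2nd each time.
Ab4 to Bb4 spans +2 semitones.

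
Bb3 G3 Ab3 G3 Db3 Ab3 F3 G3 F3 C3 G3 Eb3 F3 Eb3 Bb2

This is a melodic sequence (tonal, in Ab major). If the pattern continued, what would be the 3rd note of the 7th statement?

The unit is 5 notes. Position-3 pitches of the 3 shown cells: Ab3, G3, F3.
Extending down a 2nd: Eb3 → Db3 → C3 → Bb2.

Bb2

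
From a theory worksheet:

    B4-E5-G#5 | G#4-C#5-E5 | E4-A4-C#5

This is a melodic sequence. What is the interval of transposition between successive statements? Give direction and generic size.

Unit = 3 notes; the statements start on B4, G#4, E4, moving down a 3rd each time.
From B4 to G#4: down a 3rd.

down a 3rd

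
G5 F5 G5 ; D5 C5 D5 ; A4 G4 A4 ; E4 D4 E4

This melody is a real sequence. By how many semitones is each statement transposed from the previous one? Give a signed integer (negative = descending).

-5

Unit = 3 notes; the statements start on G5, D5, A4, E4, moving down a 4th each time.
Counting half-steps from G5 to D5: -5.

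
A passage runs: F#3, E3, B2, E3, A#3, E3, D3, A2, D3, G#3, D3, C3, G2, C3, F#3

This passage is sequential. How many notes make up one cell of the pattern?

There are 15 notes; a 5-note unit gives 3 cells:
F#3 E3 B2 E3 A#3 | E3 D3 A2 D3 G#3 | D3 C3 G2 C3 F#3
That's a consistent down a 2nd shift per cell, and no other grouping gives one.

5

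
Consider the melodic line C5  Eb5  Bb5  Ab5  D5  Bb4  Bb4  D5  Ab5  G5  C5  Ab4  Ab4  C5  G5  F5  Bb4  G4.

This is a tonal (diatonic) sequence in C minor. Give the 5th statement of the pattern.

Unit = 6 notes; the statements start on C5, Bb4, Ab4, moving down a 2nd each time.
Extending down a 2nd: G4 → F4.
So cell 5 is F4 Ab4 Eb5 D5 G4 Eb4.

F4 Ab4 Eb5 D5 G4 Eb4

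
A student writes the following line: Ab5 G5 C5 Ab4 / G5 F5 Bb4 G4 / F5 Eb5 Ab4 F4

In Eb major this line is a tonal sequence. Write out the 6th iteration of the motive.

C5 Bb4 Eb4 C4

Taking 4-note groups, the heads are Ab5, G5, F5: the pattern moves down a 2nd.
Continuing the starts: Eb5 → D5 → C5.
Statement 6 starts on C5 and keeps the same diatonic contour: C5 Bb4 Eb4 C4.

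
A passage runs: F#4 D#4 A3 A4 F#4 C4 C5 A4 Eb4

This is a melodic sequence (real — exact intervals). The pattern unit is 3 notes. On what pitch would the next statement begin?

Taking 3-note groups, the heads are F#4, A4, C5: the pattern moves up a 3rd.
One more step up a 3rd gives Eb5.

Eb5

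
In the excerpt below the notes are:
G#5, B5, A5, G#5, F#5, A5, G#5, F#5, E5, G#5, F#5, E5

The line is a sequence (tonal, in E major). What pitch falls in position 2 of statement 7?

C#5

Grouping in 4s, the 2nd note of each cell is B5, A5, G#5.
Extending down a 2nd: F#5 → E5 → D#5 → C#5.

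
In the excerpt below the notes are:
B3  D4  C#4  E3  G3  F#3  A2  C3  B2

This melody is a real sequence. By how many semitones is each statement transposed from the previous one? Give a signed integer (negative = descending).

Taking 3-note groups, the heads are B3, E3, A2: the pattern moves down a 5th.
B3 to E3 spans -7 semitones.

-7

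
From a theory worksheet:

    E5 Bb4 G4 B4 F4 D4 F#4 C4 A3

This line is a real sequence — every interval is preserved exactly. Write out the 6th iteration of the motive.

The 3-note cells begin on E5, B4, F#4 — each down a 4th from the last.
Extending down a 4th: C#4 → G#3 → D#3.
From D#3 the exact shape gives D#3 A2 F#2.

D#3 A2 F#2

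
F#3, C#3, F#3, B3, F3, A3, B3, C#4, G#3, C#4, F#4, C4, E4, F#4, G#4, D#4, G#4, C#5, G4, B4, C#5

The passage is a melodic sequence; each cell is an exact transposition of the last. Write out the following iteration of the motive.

D#5 A#4 D#5 G#5 D5 F#5 G#5

With a 7-note motive the entries are F#3, C#4, G#4, each up a 5th from the previous.
Statement 4 starts on D#5 and keeps the same exact contour: D#5 A#4 D#5 G#5 D5 F#5 G#5.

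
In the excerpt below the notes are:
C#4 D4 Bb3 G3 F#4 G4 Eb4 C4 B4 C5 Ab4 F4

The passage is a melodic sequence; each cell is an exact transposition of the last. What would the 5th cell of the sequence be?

The 4-note cells begin on C#4, F#4, B4 — each up a 4th from the last.
Extending up a 4th: E5 → A5.
Statement 5 starts on A5 and keeps the same exact contour: A5 Bb5 Gb5 Eb5.

A5 Bb5 Gb5 Eb5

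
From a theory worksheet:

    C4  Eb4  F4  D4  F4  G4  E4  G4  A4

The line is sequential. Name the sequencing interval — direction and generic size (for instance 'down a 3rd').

up a 2nd

The 3-note cells begin on C4, D4, E4 — each up a 2nd from the last.
From C4 to D4: up a 2nd.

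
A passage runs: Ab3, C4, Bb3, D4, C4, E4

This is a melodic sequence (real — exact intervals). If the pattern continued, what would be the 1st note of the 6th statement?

F#4

Grouping in 2s, the 1st note of each cell is Ab3, Bb3, C4.
Each moves up a 2nd. Continuing: D4 → E4 → F#4.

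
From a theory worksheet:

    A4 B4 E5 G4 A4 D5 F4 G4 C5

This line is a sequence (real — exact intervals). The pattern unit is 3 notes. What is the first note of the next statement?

Eb4

The 3-note cells begin on A4, G4, F4 — each down a 2nd from the last.
The next head, down a 2nd from F4, is Eb4.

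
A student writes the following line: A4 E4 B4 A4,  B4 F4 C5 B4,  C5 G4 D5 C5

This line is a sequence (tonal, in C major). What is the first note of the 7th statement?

G5

The 4-note cells begin on A4, B4, C5 — each up a 2nd from the last.
Continuing: D5 → E5 → F5 → G5. Statement 7 starts on G5.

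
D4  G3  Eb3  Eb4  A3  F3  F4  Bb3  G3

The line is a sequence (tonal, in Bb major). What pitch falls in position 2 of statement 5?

With 3-note cells, note 2 of each statement runs G3, A3, Bb3.
Extending up a 2nd: C4 → D4.

D4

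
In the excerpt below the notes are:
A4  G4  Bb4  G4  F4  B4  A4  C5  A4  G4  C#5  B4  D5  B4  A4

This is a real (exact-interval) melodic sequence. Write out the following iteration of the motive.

Unit = 5 notes; the statements start on A4, B4, C#5, moving up a 2nd each time.
From D#5 the exact shape gives D#5 C#5 E5 C#5 B4.

D#5 C#5 E5 C#5 B4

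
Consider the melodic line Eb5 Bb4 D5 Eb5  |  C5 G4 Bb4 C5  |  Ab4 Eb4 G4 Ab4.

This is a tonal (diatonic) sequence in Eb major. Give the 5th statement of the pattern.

D4 Ab3 C4 D4

Unit = 4 notes; the statements start on Eb5, C5, Ab4, moving down a 3rd each time.
Continuing the starts: F4 → D4.
Statement 5 starts on D4 and keeps the same diatonic contour: D4 Ab3 C4 D4.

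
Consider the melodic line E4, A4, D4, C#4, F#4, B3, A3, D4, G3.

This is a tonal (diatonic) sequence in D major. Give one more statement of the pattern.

F#3 B3 E3

The 3-note cells begin on E4, C#4, A3 — each down a 3rd from the last.
From F#3 the diatonic shape gives F#3 B3 E3.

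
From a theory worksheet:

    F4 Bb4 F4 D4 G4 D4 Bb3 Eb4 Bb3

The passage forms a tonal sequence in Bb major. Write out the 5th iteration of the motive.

With a 3-note motive the entries are F4, D4, Bb3, each down a 3rd from the previous.
Extending down a 3rd: G3 → Eb3.
Statement 5 starts on Eb3 and keeps the same diatonic contour: Eb3 A3 Eb3.

Eb3 A3 Eb3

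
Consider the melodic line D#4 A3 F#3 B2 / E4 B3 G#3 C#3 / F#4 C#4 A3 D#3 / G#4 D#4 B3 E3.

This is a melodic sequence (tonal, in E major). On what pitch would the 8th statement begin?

The 4-note cells begin on D#4, E4, F#4, G#4 — each up a 2nd from the last.
Continuing: A4 → B4 → C#5 → D#5. Statement 8 starts on D#5.

D#5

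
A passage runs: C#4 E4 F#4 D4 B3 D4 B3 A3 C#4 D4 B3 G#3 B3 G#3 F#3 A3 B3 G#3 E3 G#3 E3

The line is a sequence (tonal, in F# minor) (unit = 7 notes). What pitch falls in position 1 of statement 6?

The unit is 7 notes. Position-1 pitches of the 3 shown cells: C#4, A3, F#3.
Carrying that down a 3rd forward: D3 → B2 → G#2.

G#2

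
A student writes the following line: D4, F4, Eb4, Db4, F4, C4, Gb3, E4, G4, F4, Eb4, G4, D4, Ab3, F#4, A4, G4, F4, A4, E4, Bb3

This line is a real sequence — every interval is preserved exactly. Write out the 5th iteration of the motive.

Taking 7-note groups, the heads are D4, E4, F#4: the pattern moves up a 2nd.
Extending up a 2nd: G#4 → A#4.
So cell 5 is A#4 C#5 B4 A4 C#5 G#4 D4.

A#4 C#5 B4 A4 C#5 G#4 D4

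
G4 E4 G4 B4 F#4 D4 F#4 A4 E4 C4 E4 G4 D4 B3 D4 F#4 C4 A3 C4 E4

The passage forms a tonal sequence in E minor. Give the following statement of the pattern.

B3 G3 B3 D4

With a 4-note motive the entries are G4, F#4, E4, D4, C4, each down a 2nd from the previous.
Statement 6 starts on B3 and keeps the same diatonic contour: B3 G3 B3 D4.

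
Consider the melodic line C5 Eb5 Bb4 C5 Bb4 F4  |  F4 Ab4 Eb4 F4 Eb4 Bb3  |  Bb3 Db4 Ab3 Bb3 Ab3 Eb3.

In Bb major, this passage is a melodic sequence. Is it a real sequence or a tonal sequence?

Each cell has the same semitone pattern (3, -5, 2, -2, -5) — intervals are preserved exactly.
And Ab4 lies outside Bb major, so the sequence is real rather than tonal.

real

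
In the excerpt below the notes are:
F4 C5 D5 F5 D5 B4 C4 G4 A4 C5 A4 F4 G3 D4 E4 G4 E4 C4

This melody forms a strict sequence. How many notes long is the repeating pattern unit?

There are 18 notes; a 6-note unit gives 3 cells:
F4 C5 D5 F5 D5 B4 | C4 G4 A4 C5 A4 F4 | G3 D4 E4 G4 E4 C4
That's a consistent down a 4th shift per cell, and no other grouping gives one.

6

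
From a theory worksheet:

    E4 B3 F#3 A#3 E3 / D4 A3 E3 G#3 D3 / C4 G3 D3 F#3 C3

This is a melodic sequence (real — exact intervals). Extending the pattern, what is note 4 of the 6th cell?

C3

The unit is 5 notes. Position-4 pitches of the 3 shown cells: A#3, G#3, F#3.
Carrying that down a 2nd forward: E3 → D3 → C3.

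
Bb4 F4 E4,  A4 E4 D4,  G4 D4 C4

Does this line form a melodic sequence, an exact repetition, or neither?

Each 3-note cell is the previous one transposed down a 2nd.

sequence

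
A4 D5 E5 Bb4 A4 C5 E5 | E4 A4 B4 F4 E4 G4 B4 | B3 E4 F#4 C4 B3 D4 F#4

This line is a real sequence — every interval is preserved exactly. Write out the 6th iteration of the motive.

G#2 C#3 D#3 A2 G#2 B2 D#3

The 7-note cells begin on A4, E4, B3 — each down a 4th from the last.
Continuing the starts: F#3 → C#3 → G#2.
From G#2 the exact shape gives G#2 C#3 D#3 A2 G#2 B2 D#3.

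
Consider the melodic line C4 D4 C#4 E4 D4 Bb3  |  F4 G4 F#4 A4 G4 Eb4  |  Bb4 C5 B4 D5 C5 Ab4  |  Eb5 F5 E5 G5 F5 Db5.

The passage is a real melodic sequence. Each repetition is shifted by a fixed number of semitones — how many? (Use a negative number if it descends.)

With a 6-note motive the entries are C4, F4, Bb4, Eb5, each up a 4th from the previous.
Counting half-steps from C4 to F4: 5.

5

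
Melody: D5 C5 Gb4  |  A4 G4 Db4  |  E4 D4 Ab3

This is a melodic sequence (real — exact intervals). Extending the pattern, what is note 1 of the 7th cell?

G#2

With 3-note cells, note 1 of each statement runs D5, A4, E4.
Each moves down a 4th. Continuing: B3 → F#3 → C#3 → G#2.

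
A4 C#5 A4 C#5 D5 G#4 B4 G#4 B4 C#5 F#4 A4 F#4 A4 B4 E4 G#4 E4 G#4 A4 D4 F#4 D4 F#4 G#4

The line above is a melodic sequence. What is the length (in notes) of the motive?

25 notes total. Splitting into 5 groups of 5:
A4 C#5 A4 C#5 D5 | G#4 B4 G#4 B4 C#5 | F#4 A4 F#4 A4 B4 | E4 G#4 E4 G#4 A4 | D4 F#4 D4 F#4 G#4
Each cell is the previous one down a 2nd — so the unit is 5 notes.

5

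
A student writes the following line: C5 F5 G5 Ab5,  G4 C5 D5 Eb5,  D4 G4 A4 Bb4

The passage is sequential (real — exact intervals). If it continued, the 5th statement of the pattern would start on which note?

The 4-note cells begin on C5, G4, D4 — each down a 4th from the last.
Extending the heads down a 4th: A3 → E3.

E3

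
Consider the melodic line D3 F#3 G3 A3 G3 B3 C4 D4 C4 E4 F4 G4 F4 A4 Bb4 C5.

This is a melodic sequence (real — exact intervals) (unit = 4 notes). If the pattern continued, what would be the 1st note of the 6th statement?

With 4-note cells, note 1 of each statement runs D3, G3, C4, F4.
Extending up a 4th: Bb4 → Eb5.

Eb5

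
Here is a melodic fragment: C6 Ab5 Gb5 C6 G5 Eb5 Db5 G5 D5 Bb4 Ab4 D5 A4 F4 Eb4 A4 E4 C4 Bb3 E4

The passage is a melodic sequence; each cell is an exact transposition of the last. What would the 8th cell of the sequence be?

C#3 A2 G2 C#3

The 4-note cells begin on C6, G5, D5, A4, E4 — each down a 4th from the last.
Continuing the starts: B3 → F#3 → C#3.
Statement 8 starts on C#3 and keeps the same exact contour: C#3 A2 G2 C#3.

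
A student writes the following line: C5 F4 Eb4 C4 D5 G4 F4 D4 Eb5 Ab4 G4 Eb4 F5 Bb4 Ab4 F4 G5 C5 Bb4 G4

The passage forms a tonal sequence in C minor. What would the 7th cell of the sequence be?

Bb5 Eb5 D5 Bb4

With a 4-note motive the entries are C5, D5, Eb5, F5, G5, each up a 2nd from the previous.
Extending up a 2nd: Ab5 → Bb5.
Statement 7 starts on Bb5 and keeps the same diatonic contour: Bb5 Eb5 D5 Bb4.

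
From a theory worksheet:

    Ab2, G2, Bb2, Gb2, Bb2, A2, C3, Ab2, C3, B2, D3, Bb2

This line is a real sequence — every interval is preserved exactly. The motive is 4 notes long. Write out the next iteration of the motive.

D3 C#3 E3 C3

Taking 4-note groups, the heads are Ab2, Bb2, C3: the pattern moves up a 2nd.
So cell 4 is D3 C#3 E3 C3.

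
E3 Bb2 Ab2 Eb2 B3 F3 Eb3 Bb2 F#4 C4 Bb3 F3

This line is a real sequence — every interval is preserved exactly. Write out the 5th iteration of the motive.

G#5 D5 C5 G4

The 4-note cells begin on E3, B3, F#4 — each up a 5th from the last.
Extending up a 5th: C#5 → G#5.
So cell 5 is G#5 D5 C5 G4.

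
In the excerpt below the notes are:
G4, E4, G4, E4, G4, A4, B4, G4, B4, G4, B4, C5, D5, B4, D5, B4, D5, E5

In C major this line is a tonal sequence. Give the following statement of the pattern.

The 6-note cells begin on G4, B4, D5 — each up a 3rd from the last.
From F5 the diatonic shape gives F5 D5 F5 D5 F5 G5.

F5 D5 F5 D5 F5 G5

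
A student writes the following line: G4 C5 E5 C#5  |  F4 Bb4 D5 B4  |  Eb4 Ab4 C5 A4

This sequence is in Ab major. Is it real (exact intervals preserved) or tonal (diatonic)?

real

Each cell has the same semitone pattern (5, 4, -3) — intervals are preserved exactly.
And E5 lies outside Ab major, so the sequence is real rather than tonal.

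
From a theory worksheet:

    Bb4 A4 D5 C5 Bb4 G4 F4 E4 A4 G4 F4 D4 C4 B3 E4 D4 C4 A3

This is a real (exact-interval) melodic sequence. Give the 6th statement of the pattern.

Taking 6-note groups, the heads are Bb4, F4, C4: the pattern moves down a 4th.
Extending down a 4th: G3 → D3 → A2.
Statement 6 starts on A2 and keeps the same exact contour: A2 G#2 C#3 B2 A2 F#2.

A2 G#2 C#3 B2 A2 F#2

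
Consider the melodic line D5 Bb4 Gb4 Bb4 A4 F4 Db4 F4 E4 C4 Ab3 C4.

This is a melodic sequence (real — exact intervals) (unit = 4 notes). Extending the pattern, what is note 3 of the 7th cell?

Grouping in 4s, the 3rd note of each cell is Gb4, Db4, Ab3.
Extending down a 4th: Eb3 → Bb2 → F2 → C2.

C2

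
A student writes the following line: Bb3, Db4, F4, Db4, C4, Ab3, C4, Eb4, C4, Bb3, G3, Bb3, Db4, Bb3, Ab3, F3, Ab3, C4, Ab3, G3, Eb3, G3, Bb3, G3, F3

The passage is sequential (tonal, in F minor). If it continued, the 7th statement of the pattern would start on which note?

C3

Unit = 5 notes; the statements start on Bb3, Ab3, G3, F3, Eb3, moving down a 2nd each time.
Extending the heads down a 2nd: Db3 → C3.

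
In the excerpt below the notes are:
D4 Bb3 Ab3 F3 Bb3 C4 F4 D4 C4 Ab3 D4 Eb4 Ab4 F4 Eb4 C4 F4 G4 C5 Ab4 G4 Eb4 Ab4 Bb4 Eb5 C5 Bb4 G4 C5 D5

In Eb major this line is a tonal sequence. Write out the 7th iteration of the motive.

Bb5 G5 F5 D5 G5 Ab5

Taking 6-note groups, the heads are D4, F4, Ab4, C5, Eb5: the pattern moves up a 3rd.
Extending up a 3rd: G5 → Bb5.
So cell 7 is Bb5 G5 F5 D5 G5 Ab5.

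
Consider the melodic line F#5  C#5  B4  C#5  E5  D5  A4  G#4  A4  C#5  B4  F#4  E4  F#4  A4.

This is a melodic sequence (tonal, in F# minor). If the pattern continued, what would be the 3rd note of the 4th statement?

With 5-note cells, note 3 of each statement runs B4, G#4, E4.
Each moves down a 3rd; the next is C#4.

C#4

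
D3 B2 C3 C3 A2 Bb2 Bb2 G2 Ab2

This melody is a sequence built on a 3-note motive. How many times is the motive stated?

9 notes in groups of 3 gives 9/3 = 3 statements.
Starts: D3, C3, Bb2 — each down a 2nd.

3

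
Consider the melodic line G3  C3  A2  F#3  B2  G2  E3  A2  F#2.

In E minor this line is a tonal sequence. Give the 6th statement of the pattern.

Unit = 3 notes; the statements start on G3, F#3, E3, moving down a 2nd each time.
Carrying on: D3 → C3 → B2.
Statement 6 starts on B2 and keeps the same diatonic contour: B2 E2 C2.

B2 E2 C2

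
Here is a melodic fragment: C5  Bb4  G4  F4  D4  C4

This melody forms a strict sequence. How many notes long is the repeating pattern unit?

Try groups of 2 (3 cells in 6 notes):
C5 Bb4 | G4 F4 | D4 C4
Each cell is the previous one down a 4th — so the unit is 2 notes.

2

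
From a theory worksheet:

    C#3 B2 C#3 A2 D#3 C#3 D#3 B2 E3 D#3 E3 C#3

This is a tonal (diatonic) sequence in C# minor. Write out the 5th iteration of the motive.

Unit = 4 notes; the statements start on C#3, D#3, E3, moving up a 2nd each time.
Continuing the starts: F#3 → G#3.
So cell 5 is G#3 F#3 G#3 E3.

G#3 F#3 G#3 E3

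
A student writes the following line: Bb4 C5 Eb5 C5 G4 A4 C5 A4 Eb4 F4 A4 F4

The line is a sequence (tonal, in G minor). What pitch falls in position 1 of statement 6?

F3

Grouping in 4s, the 1st note of each cell is Bb4, G4, Eb4.
Carrying that down a 3rd forward: C4 → A3 → F3.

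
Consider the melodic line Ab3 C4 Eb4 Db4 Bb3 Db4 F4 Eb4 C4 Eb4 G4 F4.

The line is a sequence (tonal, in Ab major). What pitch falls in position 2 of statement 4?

F4

Grouping in 4s, the 2nd note of each cell is C4, Db4, Eb4.
From Eb4, up a 2nd gives F4.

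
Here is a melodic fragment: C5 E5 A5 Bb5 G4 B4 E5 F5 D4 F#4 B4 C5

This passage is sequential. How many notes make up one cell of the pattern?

There are 12 notes; a 4-note unit gives 3 cells:
C5 E5 A5 Bb5 | G4 B4 E5 F5 | D4 F#4 B4 C5
Each cell is the previous one down a 4th — so the unit is 4 notes.

4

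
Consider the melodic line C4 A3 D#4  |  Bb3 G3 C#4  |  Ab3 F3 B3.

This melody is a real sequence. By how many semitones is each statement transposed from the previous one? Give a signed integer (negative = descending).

-2

With a 3-note motive the entries are C4, Bb3, Ab3, each down a 2nd from the previous.
C4 to Bb3 spans -2 semitones.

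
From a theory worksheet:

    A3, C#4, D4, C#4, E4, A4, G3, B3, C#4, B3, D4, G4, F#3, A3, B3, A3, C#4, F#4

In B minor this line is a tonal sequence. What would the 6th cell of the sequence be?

Unit = 6 notes; the statements start on A3, G3, F#3, moving down a 2nd each time.
Extending down a 2nd: E3 → D3 → C#3.
So cell 6 is C#3 E3 F#3 E3 G3 C#4.

C#3 E3 F#3 E3 G3 C#4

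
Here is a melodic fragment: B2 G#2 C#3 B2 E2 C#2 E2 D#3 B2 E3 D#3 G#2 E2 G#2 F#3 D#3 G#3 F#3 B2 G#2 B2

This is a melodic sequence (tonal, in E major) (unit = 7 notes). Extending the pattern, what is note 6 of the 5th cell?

The unit is 7 notes. Position-6 pitches of the 3 shown cells: C#2, E2, G#2.
Carrying that up a 3rd forward: B2 → D#3.

D#3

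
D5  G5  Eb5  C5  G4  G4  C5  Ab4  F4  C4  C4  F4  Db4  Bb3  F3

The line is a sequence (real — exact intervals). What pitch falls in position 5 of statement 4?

Grouping in 5s, the 5th note of each cell is G4, C4, F3.
One more down a 5th gives Bb2.

Bb2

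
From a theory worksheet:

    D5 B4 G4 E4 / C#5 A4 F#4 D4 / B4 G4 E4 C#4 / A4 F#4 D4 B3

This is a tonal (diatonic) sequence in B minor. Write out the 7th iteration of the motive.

E4 C#4 A3 F#3

Unit = 4 notes; the statements start on D5, C#5, B4, A4, moving down a 2nd each time.
Continuing the starts: G4 → F#4 → E4.
So cell 7 is E4 C#4 A3 F#3.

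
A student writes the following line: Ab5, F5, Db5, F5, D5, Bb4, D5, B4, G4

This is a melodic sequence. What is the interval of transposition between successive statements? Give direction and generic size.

down a 3rd

The 3-note cells begin on Ab5, F5, D5 — each down a 3rd from the last.
Ab5 to F5 is down a 3rd.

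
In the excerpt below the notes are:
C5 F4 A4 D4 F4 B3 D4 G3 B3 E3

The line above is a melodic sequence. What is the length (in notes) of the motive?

There are 10 notes; a 2-note unit gives 5 cells:
C5 F4 | A4 D4 | F4 B3 | D4 G3 | B3 E3
Each cell is the previous one down a 3rd — so the unit is 2 notes.

2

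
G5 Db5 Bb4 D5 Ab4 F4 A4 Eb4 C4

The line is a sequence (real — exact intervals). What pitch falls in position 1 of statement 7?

The unit is 3 notes. Position-1 pitches of the 3 shown cells: G5, D5, A4.
Extending down a 4th: E4 → B3 → F#3 → C#3.

C#3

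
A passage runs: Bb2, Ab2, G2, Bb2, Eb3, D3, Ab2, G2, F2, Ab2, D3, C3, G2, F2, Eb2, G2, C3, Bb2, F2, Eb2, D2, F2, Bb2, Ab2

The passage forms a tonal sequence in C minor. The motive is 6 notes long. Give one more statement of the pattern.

Taking 6-note groups, the heads are Bb2, Ab2, G2, F2: the pattern moves down a 2nd.
Statement 5 starts on Eb2 and keeps the same diatonic contour: Eb2 D2 C2 Eb2 Ab2 G2.

Eb2 D2 C2 Eb2 Ab2 G2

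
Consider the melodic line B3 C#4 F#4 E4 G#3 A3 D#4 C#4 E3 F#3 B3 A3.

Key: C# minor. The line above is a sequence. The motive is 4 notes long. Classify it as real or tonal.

tonal

Every note is diatonic to C# minor.
Cell 1 has +2 semitones from note 1 to 2, but cell 2 has +1 — the interval quality changes while the contour stays the same, which is the hallmark of a tonal sequence.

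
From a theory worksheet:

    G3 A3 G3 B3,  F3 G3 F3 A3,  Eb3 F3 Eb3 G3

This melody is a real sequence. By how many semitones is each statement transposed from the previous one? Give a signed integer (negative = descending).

-2

With a 4-note motive the entries are G3, F3, Eb3, each down a 2nd from the previous.
G3→F3 is 53 − 55 = -2 semitones.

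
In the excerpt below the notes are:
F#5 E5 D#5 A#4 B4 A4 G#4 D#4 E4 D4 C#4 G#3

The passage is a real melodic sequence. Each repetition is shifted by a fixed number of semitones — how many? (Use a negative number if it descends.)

-7

The 4-note cells begin on F#5, B4, E4 — each down a 5th from the last.
F#5→B4 is 71 − 78 = -7 semitones.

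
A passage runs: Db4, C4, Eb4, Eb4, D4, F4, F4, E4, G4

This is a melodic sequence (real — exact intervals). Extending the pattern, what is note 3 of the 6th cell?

C#5

Grouping in 3s, the 3rd note of each cell is Eb4, F4, G4.
Extending up a 2nd: A4 → B4 → C#5.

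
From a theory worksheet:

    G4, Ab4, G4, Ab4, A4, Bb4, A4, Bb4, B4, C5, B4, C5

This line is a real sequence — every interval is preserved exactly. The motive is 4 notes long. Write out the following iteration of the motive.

C#5 D5 C#5 D5

With a 4-note motive the entries are G4, A4, B4, each up a 2nd from the previous.
So cell 4 is C#5 D5 C#5 D5.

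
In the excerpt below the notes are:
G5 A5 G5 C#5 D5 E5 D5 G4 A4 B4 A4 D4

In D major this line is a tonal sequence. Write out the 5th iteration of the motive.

B3 C#4 B3 E3

The 4-note cells begin on G5, D5, A4 — each down a 4th from the last.
Continuing the starts: E4 → B3.
From B3 the diatonic shape gives B3 C#4 B3 E3.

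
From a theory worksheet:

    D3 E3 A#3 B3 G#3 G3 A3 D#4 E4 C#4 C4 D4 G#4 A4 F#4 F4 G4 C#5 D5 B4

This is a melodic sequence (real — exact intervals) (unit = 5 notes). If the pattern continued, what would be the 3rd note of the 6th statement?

B5

Grouping in 5s, the 3rd note of each cell is A#3, D#4, G#4, C#5.
Extending up a 4th: F#5 → B5.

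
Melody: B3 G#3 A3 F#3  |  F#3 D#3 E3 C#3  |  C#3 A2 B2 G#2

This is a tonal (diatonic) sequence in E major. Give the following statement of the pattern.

Unit = 4 notes; the statements start on B3, F#3, C#3, moving down a 4th each time.
Statement 4 starts on G#2 and keeps the same diatonic contour: G#2 E2 F#2 D#2.

G#2 E2 F#2 D#2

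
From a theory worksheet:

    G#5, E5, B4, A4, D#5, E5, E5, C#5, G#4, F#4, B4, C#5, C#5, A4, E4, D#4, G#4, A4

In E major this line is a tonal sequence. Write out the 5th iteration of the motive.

F#4 D#4 A3 G#3 C#4 D#4

Unit = 6 notes; the statements start on G#5, E5, C#5, moving down a 3rd each time.
Continuing the starts: A4 → F#4.
From F#4 the diatonic shape gives F#4 D#4 A3 G#3 C#4 D#4.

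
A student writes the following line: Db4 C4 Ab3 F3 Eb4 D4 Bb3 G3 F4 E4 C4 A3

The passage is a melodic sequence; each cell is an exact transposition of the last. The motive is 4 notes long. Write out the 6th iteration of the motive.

The 4-note cells begin on Db4, Eb4, F4 — each up a 2nd from the last.
Carrying on: G4 → A4 → B4.
Statement 6 starts on B4 and keeps the same exact contour: B4 A#4 F#4 D#4.

B4 A#4 F#4 D#4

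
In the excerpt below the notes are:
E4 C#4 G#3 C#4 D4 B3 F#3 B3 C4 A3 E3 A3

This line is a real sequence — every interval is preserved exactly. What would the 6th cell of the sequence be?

Gb3 Eb3 Bb2 Eb3

The 4-note cells begin on E4, D4, C4 — each down a 2nd from the last.
Extending down a 2nd: Bb3 → Ab3 → Gb3.
Statement 6 starts on Gb3 and keeps the same exact contour: Gb3 Eb3 Bb2 Eb3.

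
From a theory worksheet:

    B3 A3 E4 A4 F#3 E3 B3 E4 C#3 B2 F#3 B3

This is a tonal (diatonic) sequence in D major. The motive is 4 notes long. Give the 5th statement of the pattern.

D2 C#2 G2 C#3

Unit = 4 notes; the statements start on B3, F#3, C#3, moving down a 4th each time.
Carrying on: G2 → D2.
From D2 the diatonic shape gives D2 C#2 G2 C#3.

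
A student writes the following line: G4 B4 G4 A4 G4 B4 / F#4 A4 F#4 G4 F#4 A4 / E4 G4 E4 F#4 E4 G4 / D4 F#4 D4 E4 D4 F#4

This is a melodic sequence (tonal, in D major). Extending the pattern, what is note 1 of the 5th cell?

C#4

The unit is 6 notes. Position-1 pitches of the 4 shown cells: G4, F#4, E4, D4.
From D4, down a 2nd gives C#4.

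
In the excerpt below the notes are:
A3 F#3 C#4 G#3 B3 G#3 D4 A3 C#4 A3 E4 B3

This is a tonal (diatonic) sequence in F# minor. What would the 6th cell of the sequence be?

F#4 D4 A4 E4

With a 4-note motive the entries are A3, B3, C#4, each up a 2nd from the previous.
Continuing the starts: D4 → E4 → F#4.
From F#4 the diatonic shape gives F#4 D4 A4 E4.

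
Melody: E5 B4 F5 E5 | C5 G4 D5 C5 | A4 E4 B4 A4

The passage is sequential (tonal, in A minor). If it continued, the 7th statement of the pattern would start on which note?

G3

Taking 4-note groups, the heads are E5, C5, A4: the pattern moves down a 3rd.
Continuing: F4 → D4 → B3 → G3. Statement 7 starts on G3.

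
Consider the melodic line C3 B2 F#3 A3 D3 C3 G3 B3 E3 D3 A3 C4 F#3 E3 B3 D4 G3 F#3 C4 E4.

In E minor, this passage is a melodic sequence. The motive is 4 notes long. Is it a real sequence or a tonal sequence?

Every note is diatonic to E minor.
Cell 1 has -1 semitones from note 1 to 2, but cell 2 has -2 — the interval quality changes while the contour stays the same, which is the hallmark of a tonal sequence.

tonal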